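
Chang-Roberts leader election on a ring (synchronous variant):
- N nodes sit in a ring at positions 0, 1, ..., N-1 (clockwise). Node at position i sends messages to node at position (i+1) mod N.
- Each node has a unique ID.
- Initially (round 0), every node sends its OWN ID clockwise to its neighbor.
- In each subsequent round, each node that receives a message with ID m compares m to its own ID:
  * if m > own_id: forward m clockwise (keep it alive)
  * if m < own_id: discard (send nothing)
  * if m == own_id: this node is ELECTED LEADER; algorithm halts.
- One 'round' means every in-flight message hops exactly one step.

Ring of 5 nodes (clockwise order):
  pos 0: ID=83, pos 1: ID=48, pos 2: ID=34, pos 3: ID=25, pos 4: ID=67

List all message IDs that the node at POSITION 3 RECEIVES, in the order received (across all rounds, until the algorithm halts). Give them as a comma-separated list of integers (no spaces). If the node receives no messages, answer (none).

Round 1: pos1(id48) recv 83: fwd; pos2(id34) recv 48: fwd; pos3(id25) recv 34: fwd; pos4(id67) recv 25: drop; pos0(id83) recv 67: drop
Round 2: pos2(id34) recv 83: fwd; pos3(id25) recv 48: fwd; pos4(id67) recv 34: drop
Round 3: pos3(id25) recv 83: fwd; pos4(id67) recv 48: drop
Round 4: pos4(id67) recv 83: fwd
Round 5: pos0(id83) recv 83: ELECTED

Answer: 34,48,83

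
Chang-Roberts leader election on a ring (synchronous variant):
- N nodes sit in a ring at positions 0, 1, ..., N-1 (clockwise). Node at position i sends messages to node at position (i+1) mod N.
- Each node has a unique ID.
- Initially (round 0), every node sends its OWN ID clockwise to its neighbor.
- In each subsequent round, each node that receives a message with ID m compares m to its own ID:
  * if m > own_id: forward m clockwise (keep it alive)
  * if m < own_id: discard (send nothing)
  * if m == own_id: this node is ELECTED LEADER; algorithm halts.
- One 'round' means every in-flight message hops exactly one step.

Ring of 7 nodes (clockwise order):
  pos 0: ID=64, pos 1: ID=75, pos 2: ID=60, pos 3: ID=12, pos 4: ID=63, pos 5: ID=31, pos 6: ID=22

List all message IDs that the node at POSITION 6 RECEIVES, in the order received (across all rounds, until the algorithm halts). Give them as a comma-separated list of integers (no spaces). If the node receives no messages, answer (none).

Answer: 31,63,75

Derivation:
Round 1: pos1(id75) recv 64: drop; pos2(id60) recv 75: fwd; pos3(id12) recv 60: fwd; pos4(id63) recv 12: drop; pos5(id31) recv 63: fwd; pos6(id22) recv 31: fwd; pos0(id64) recv 22: drop
Round 2: pos3(id12) recv 75: fwd; pos4(id63) recv 60: drop; pos6(id22) recv 63: fwd; pos0(id64) recv 31: drop
Round 3: pos4(id63) recv 75: fwd; pos0(id64) recv 63: drop
Round 4: pos5(id31) recv 75: fwd
Round 5: pos6(id22) recv 75: fwd
Round 6: pos0(id64) recv 75: fwd
Round 7: pos1(id75) recv 75: ELECTED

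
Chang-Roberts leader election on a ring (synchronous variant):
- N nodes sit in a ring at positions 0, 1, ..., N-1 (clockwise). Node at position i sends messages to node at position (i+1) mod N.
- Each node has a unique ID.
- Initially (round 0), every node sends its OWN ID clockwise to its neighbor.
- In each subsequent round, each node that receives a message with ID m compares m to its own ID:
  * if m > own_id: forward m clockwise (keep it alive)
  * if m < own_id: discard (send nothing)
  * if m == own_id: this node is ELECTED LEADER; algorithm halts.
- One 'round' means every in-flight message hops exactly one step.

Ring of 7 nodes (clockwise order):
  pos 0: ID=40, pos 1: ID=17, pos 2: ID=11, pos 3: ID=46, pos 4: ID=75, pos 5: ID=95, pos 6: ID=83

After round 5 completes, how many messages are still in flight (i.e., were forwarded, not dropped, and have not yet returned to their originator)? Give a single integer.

Round 1: pos1(id17) recv 40: fwd; pos2(id11) recv 17: fwd; pos3(id46) recv 11: drop; pos4(id75) recv 46: drop; pos5(id95) recv 75: drop; pos6(id83) recv 95: fwd; pos0(id40) recv 83: fwd
Round 2: pos2(id11) recv 40: fwd; pos3(id46) recv 17: drop; pos0(id40) recv 95: fwd; pos1(id17) recv 83: fwd
Round 3: pos3(id46) recv 40: drop; pos1(id17) recv 95: fwd; pos2(id11) recv 83: fwd
Round 4: pos2(id11) recv 95: fwd; pos3(id46) recv 83: fwd
Round 5: pos3(id46) recv 95: fwd; pos4(id75) recv 83: fwd
After round 5: 2 messages still in flight

Answer: 2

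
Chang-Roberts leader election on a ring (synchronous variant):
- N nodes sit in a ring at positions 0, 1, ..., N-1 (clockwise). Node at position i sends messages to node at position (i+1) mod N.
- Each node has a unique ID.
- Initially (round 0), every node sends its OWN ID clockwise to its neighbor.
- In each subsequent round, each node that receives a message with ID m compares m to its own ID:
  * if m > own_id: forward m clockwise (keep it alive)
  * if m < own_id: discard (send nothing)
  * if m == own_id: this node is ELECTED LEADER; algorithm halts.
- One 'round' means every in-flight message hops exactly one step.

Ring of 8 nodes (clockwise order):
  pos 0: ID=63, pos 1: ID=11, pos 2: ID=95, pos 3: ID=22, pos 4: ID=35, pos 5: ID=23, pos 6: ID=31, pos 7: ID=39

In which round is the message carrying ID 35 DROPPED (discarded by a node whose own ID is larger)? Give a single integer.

Answer: 3

Derivation:
Round 1: pos1(id11) recv 63: fwd; pos2(id95) recv 11: drop; pos3(id22) recv 95: fwd; pos4(id35) recv 22: drop; pos5(id23) recv 35: fwd; pos6(id31) recv 23: drop; pos7(id39) recv 31: drop; pos0(id63) recv 39: drop
Round 2: pos2(id95) recv 63: drop; pos4(id35) recv 95: fwd; pos6(id31) recv 35: fwd
Round 3: pos5(id23) recv 95: fwd; pos7(id39) recv 35: drop
Round 4: pos6(id31) recv 95: fwd
Round 5: pos7(id39) recv 95: fwd
Round 6: pos0(id63) recv 95: fwd
Round 7: pos1(id11) recv 95: fwd
Round 8: pos2(id95) recv 95: ELECTED
Message ID 35 originates at pos 4; dropped at pos 7 in round 3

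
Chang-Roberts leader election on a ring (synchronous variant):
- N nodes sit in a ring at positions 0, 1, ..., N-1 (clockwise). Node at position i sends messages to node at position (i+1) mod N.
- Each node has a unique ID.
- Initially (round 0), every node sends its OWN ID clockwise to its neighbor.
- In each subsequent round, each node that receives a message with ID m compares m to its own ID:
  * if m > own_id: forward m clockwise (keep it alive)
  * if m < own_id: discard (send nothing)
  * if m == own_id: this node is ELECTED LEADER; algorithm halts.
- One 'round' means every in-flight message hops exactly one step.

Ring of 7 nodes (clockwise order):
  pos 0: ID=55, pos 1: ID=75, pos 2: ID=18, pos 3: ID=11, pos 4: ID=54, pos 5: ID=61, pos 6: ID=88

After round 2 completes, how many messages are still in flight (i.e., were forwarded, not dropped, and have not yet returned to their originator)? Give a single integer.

Round 1: pos1(id75) recv 55: drop; pos2(id18) recv 75: fwd; pos3(id11) recv 18: fwd; pos4(id54) recv 11: drop; pos5(id61) recv 54: drop; pos6(id88) recv 61: drop; pos0(id55) recv 88: fwd
Round 2: pos3(id11) recv 75: fwd; pos4(id54) recv 18: drop; pos1(id75) recv 88: fwd
After round 2: 2 messages still in flight

Answer: 2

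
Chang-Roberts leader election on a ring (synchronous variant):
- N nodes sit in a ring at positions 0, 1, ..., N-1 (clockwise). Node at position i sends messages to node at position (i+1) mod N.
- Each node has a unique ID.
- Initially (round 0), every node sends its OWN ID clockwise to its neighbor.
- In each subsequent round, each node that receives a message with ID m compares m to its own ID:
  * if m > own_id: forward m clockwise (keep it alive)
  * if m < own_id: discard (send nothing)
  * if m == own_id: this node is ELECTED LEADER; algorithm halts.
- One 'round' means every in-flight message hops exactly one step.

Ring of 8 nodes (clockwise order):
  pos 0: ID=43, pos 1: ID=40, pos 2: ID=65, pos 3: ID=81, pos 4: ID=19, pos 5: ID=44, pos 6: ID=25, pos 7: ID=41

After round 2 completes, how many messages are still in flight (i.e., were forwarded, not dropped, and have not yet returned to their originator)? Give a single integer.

Round 1: pos1(id40) recv 43: fwd; pos2(id65) recv 40: drop; pos3(id81) recv 65: drop; pos4(id19) recv 81: fwd; pos5(id44) recv 19: drop; pos6(id25) recv 44: fwd; pos7(id41) recv 25: drop; pos0(id43) recv 41: drop
Round 2: pos2(id65) recv 43: drop; pos5(id44) recv 81: fwd; pos7(id41) recv 44: fwd
After round 2: 2 messages still in flight

Answer: 2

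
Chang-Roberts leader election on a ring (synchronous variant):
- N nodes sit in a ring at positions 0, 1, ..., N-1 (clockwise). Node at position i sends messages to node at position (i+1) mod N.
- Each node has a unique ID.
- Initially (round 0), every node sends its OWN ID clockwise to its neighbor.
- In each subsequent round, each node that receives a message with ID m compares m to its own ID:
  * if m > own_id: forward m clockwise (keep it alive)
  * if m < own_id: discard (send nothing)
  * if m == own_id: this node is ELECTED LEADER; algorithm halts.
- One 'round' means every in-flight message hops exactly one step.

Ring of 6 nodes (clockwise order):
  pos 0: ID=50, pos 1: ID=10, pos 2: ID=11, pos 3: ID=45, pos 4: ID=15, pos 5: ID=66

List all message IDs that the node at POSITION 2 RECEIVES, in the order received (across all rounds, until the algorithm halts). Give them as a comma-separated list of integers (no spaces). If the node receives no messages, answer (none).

Round 1: pos1(id10) recv 50: fwd; pos2(id11) recv 10: drop; pos3(id45) recv 11: drop; pos4(id15) recv 45: fwd; pos5(id66) recv 15: drop; pos0(id50) recv 66: fwd
Round 2: pos2(id11) recv 50: fwd; pos5(id66) recv 45: drop; pos1(id10) recv 66: fwd
Round 3: pos3(id45) recv 50: fwd; pos2(id11) recv 66: fwd
Round 4: pos4(id15) recv 50: fwd; pos3(id45) recv 66: fwd
Round 5: pos5(id66) recv 50: drop; pos4(id15) recv 66: fwd
Round 6: pos5(id66) recv 66: ELECTED

Answer: 10,50,66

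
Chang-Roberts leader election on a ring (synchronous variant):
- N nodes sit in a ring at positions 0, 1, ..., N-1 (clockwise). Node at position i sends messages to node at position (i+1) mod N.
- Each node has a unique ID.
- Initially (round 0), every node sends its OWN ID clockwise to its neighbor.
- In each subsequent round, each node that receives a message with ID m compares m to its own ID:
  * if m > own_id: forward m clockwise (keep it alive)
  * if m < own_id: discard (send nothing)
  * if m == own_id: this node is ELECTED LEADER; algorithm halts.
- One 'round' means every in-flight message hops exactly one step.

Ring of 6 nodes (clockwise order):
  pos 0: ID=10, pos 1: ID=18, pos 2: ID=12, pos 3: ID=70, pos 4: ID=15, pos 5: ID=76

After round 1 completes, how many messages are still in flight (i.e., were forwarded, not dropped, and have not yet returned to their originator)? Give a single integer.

Answer: 3

Derivation:
Round 1: pos1(id18) recv 10: drop; pos2(id12) recv 18: fwd; pos3(id70) recv 12: drop; pos4(id15) recv 70: fwd; pos5(id76) recv 15: drop; pos0(id10) recv 76: fwd
After round 1: 3 messages still in flight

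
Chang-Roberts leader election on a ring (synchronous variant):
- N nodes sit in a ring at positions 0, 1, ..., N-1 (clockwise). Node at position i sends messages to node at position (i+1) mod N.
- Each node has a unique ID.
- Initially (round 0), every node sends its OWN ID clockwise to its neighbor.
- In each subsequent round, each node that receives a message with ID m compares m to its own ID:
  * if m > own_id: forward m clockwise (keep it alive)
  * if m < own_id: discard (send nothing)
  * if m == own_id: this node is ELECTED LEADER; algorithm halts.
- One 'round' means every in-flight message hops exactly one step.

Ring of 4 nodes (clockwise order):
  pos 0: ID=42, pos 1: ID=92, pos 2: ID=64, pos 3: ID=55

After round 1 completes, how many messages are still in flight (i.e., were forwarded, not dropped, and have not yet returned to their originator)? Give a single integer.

Answer: 3

Derivation:
Round 1: pos1(id92) recv 42: drop; pos2(id64) recv 92: fwd; pos3(id55) recv 64: fwd; pos0(id42) recv 55: fwd
After round 1: 3 messages still in flight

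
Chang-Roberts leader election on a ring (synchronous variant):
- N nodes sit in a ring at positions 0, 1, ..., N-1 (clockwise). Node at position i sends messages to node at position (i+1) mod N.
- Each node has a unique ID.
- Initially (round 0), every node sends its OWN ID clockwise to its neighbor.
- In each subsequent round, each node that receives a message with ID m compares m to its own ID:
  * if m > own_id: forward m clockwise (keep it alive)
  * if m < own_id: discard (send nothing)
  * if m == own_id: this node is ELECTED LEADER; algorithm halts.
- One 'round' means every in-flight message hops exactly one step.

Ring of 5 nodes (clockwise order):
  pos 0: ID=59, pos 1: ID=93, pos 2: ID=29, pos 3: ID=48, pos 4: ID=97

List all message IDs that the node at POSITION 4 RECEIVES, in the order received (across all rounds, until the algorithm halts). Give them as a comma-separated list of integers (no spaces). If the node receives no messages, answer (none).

Answer: 48,93,97

Derivation:
Round 1: pos1(id93) recv 59: drop; pos2(id29) recv 93: fwd; pos3(id48) recv 29: drop; pos4(id97) recv 48: drop; pos0(id59) recv 97: fwd
Round 2: pos3(id48) recv 93: fwd; pos1(id93) recv 97: fwd
Round 3: pos4(id97) recv 93: drop; pos2(id29) recv 97: fwd
Round 4: pos3(id48) recv 97: fwd
Round 5: pos4(id97) recv 97: ELECTED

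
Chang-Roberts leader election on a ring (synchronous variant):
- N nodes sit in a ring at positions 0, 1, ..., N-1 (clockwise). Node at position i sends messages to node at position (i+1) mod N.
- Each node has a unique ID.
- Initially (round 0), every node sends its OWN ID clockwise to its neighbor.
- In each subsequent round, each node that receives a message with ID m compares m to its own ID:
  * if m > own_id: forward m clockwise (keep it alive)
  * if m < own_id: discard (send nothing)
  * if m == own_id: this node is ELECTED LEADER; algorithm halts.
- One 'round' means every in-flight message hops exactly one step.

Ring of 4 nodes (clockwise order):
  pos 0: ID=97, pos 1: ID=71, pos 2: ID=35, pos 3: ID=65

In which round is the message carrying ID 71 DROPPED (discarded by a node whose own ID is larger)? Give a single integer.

Round 1: pos1(id71) recv 97: fwd; pos2(id35) recv 71: fwd; pos3(id65) recv 35: drop; pos0(id97) recv 65: drop
Round 2: pos2(id35) recv 97: fwd; pos3(id65) recv 71: fwd
Round 3: pos3(id65) recv 97: fwd; pos0(id97) recv 71: drop
Round 4: pos0(id97) recv 97: ELECTED
Message ID 71 originates at pos 1; dropped at pos 0 in round 3

Answer: 3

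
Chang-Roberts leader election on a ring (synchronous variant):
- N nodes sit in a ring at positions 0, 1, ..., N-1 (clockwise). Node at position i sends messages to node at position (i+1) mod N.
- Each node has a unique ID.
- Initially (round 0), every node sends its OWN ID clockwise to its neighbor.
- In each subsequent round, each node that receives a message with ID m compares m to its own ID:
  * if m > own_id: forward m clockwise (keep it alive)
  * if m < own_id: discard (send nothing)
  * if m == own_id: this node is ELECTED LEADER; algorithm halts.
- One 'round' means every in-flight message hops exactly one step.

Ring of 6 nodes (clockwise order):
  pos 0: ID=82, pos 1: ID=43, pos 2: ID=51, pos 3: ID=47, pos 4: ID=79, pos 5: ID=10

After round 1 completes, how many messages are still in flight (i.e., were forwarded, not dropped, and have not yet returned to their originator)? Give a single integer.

Round 1: pos1(id43) recv 82: fwd; pos2(id51) recv 43: drop; pos3(id47) recv 51: fwd; pos4(id79) recv 47: drop; pos5(id10) recv 79: fwd; pos0(id82) recv 10: drop
After round 1: 3 messages still in flight

Answer: 3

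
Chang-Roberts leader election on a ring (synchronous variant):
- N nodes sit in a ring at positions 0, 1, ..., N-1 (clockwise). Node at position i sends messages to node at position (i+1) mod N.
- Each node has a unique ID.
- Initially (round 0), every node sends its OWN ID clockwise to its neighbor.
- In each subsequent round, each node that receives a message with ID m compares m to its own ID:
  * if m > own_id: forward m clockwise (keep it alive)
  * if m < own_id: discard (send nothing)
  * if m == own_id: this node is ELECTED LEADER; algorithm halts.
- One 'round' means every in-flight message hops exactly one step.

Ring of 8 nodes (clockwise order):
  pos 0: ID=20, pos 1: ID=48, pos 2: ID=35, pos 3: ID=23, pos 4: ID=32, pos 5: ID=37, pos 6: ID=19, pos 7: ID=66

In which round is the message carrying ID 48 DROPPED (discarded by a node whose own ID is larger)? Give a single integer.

Round 1: pos1(id48) recv 20: drop; pos2(id35) recv 48: fwd; pos3(id23) recv 35: fwd; pos4(id32) recv 23: drop; pos5(id37) recv 32: drop; pos6(id19) recv 37: fwd; pos7(id66) recv 19: drop; pos0(id20) recv 66: fwd
Round 2: pos3(id23) recv 48: fwd; pos4(id32) recv 35: fwd; pos7(id66) recv 37: drop; pos1(id48) recv 66: fwd
Round 3: pos4(id32) recv 48: fwd; pos5(id37) recv 35: drop; pos2(id35) recv 66: fwd
Round 4: pos5(id37) recv 48: fwd; pos3(id23) recv 66: fwd
Round 5: pos6(id19) recv 48: fwd; pos4(id32) recv 66: fwd
Round 6: pos7(id66) recv 48: drop; pos5(id37) recv 66: fwd
Round 7: pos6(id19) recv 66: fwd
Round 8: pos7(id66) recv 66: ELECTED
Message ID 48 originates at pos 1; dropped at pos 7 in round 6

Answer: 6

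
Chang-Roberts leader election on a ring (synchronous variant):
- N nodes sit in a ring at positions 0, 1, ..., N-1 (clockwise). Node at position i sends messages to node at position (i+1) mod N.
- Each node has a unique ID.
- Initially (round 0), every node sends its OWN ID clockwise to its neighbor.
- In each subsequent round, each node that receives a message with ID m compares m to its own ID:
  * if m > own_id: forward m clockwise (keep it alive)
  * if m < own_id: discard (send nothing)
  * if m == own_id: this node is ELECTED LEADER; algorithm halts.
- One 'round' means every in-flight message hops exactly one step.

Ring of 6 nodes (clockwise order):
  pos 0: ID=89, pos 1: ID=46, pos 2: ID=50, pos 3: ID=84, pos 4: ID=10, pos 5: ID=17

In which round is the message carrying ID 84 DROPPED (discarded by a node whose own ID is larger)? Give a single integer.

Answer: 3

Derivation:
Round 1: pos1(id46) recv 89: fwd; pos2(id50) recv 46: drop; pos3(id84) recv 50: drop; pos4(id10) recv 84: fwd; pos5(id17) recv 10: drop; pos0(id89) recv 17: drop
Round 2: pos2(id50) recv 89: fwd; pos5(id17) recv 84: fwd
Round 3: pos3(id84) recv 89: fwd; pos0(id89) recv 84: drop
Round 4: pos4(id10) recv 89: fwd
Round 5: pos5(id17) recv 89: fwd
Round 6: pos0(id89) recv 89: ELECTED
Message ID 84 originates at pos 3; dropped at pos 0 in round 3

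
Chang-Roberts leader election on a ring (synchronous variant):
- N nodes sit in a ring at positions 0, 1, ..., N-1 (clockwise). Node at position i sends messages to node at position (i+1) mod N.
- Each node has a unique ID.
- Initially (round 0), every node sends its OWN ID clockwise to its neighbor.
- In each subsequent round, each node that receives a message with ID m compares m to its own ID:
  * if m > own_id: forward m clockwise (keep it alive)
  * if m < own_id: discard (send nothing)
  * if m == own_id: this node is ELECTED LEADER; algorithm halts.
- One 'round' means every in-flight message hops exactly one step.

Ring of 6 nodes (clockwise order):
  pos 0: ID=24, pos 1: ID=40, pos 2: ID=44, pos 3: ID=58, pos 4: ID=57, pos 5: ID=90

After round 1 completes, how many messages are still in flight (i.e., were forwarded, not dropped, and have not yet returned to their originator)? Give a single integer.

Round 1: pos1(id40) recv 24: drop; pos2(id44) recv 40: drop; pos3(id58) recv 44: drop; pos4(id57) recv 58: fwd; pos5(id90) recv 57: drop; pos0(id24) recv 90: fwd
After round 1: 2 messages still in flight

Answer: 2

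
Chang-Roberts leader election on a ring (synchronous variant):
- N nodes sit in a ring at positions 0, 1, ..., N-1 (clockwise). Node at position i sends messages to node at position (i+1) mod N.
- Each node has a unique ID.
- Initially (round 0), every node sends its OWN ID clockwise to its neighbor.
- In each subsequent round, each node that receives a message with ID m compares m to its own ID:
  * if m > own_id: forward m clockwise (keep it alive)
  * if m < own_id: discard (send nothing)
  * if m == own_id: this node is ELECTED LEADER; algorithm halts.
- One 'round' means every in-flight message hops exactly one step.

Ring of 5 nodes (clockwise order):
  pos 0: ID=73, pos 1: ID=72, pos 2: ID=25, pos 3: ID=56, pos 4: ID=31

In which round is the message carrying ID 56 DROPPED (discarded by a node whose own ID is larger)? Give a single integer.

Round 1: pos1(id72) recv 73: fwd; pos2(id25) recv 72: fwd; pos3(id56) recv 25: drop; pos4(id31) recv 56: fwd; pos0(id73) recv 31: drop
Round 2: pos2(id25) recv 73: fwd; pos3(id56) recv 72: fwd; pos0(id73) recv 56: drop
Round 3: pos3(id56) recv 73: fwd; pos4(id31) recv 72: fwd
Round 4: pos4(id31) recv 73: fwd; pos0(id73) recv 72: drop
Round 5: pos0(id73) recv 73: ELECTED
Message ID 56 originates at pos 3; dropped at pos 0 in round 2

Answer: 2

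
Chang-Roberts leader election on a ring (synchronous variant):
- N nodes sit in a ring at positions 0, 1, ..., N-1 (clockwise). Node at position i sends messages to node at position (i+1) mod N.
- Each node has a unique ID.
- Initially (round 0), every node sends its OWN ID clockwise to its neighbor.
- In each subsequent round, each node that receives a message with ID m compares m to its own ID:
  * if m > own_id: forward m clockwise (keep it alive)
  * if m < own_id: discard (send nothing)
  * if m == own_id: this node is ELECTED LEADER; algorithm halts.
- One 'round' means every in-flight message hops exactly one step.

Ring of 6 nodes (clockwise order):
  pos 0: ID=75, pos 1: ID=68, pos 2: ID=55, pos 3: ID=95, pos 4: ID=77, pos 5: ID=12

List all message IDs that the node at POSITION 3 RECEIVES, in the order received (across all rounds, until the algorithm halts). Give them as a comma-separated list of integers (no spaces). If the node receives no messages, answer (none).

Round 1: pos1(id68) recv 75: fwd; pos2(id55) recv 68: fwd; pos3(id95) recv 55: drop; pos4(id77) recv 95: fwd; pos5(id12) recv 77: fwd; pos0(id75) recv 12: drop
Round 2: pos2(id55) recv 75: fwd; pos3(id95) recv 68: drop; pos5(id12) recv 95: fwd; pos0(id75) recv 77: fwd
Round 3: pos3(id95) recv 75: drop; pos0(id75) recv 95: fwd; pos1(id68) recv 77: fwd
Round 4: pos1(id68) recv 95: fwd; pos2(id55) recv 77: fwd
Round 5: pos2(id55) recv 95: fwd; pos3(id95) recv 77: drop
Round 6: pos3(id95) recv 95: ELECTED

Answer: 55,68,75,77,95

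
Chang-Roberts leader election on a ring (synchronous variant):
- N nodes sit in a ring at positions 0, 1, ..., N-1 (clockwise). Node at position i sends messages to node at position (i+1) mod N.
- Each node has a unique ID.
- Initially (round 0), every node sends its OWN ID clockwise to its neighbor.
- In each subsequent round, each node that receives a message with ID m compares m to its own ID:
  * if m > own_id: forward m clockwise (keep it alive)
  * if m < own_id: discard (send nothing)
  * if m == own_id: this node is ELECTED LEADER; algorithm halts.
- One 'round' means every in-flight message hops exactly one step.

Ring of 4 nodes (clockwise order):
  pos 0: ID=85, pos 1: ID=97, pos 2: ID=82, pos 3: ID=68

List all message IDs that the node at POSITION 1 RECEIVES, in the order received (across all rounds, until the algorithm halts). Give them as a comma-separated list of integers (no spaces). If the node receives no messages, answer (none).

Answer: 85,97

Derivation:
Round 1: pos1(id97) recv 85: drop; pos2(id82) recv 97: fwd; pos3(id68) recv 82: fwd; pos0(id85) recv 68: drop
Round 2: pos3(id68) recv 97: fwd; pos0(id85) recv 82: drop
Round 3: pos0(id85) recv 97: fwd
Round 4: pos1(id97) recv 97: ELECTED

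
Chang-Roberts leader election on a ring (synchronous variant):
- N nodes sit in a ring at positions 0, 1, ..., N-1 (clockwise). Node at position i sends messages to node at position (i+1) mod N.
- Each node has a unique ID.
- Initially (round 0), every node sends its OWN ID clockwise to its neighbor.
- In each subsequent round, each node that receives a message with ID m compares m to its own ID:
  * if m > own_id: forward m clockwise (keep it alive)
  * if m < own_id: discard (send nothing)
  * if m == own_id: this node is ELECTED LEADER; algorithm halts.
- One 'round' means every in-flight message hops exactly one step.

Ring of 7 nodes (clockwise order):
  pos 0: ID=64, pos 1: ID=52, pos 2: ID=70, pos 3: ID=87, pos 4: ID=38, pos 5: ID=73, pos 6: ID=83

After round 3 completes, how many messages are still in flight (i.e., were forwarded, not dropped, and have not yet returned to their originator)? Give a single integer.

Answer: 2

Derivation:
Round 1: pos1(id52) recv 64: fwd; pos2(id70) recv 52: drop; pos3(id87) recv 70: drop; pos4(id38) recv 87: fwd; pos5(id73) recv 38: drop; pos6(id83) recv 73: drop; pos0(id64) recv 83: fwd
Round 2: pos2(id70) recv 64: drop; pos5(id73) recv 87: fwd; pos1(id52) recv 83: fwd
Round 3: pos6(id83) recv 87: fwd; pos2(id70) recv 83: fwd
After round 3: 2 messages still in flight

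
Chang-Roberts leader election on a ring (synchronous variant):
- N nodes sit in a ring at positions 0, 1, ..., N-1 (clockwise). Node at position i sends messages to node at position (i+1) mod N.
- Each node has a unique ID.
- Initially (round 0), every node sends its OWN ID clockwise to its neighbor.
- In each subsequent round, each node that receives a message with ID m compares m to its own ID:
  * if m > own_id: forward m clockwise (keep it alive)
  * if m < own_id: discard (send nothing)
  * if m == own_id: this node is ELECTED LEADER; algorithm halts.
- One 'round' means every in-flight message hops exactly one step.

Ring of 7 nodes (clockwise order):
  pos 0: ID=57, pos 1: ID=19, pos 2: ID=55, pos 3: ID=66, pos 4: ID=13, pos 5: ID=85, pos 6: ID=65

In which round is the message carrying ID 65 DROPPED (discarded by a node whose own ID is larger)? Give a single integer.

Round 1: pos1(id19) recv 57: fwd; pos2(id55) recv 19: drop; pos3(id66) recv 55: drop; pos4(id13) recv 66: fwd; pos5(id85) recv 13: drop; pos6(id65) recv 85: fwd; pos0(id57) recv 65: fwd
Round 2: pos2(id55) recv 57: fwd; pos5(id85) recv 66: drop; pos0(id57) recv 85: fwd; pos1(id19) recv 65: fwd
Round 3: pos3(id66) recv 57: drop; pos1(id19) recv 85: fwd; pos2(id55) recv 65: fwd
Round 4: pos2(id55) recv 85: fwd; pos3(id66) recv 65: drop
Round 5: pos3(id66) recv 85: fwd
Round 6: pos4(id13) recv 85: fwd
Round 7: pos5(id85) recv 85: ELECTED
Message ID 65 originates at pos 6; dropped at pos 3 in round 4

Answer: 4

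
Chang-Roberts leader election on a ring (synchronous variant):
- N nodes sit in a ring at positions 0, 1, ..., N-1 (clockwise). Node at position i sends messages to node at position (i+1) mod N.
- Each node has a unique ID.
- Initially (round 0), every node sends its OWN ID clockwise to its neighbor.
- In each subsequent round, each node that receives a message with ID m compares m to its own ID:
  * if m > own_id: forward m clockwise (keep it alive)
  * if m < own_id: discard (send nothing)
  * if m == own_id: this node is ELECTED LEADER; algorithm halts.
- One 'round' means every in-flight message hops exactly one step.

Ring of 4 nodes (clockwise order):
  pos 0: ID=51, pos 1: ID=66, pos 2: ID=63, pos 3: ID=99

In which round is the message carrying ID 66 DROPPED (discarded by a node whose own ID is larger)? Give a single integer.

Round 1: pos1(id66) recv 51: drop; pos2(id63) recv 66: fwd; pos3(id99) recv 63: drop; pos0(id51) recv 99: fwd
Round 2: pos3(id99) recv 66: drop; pos1(id66) recv 99: fwd
Round 3: pos2(id63) recv 99: fwd
Round 4: pos3(id99) recv 99: ELECTED
Message ID 66 originates at pos 1; dropped at pos 3 in round 2

Answer: 2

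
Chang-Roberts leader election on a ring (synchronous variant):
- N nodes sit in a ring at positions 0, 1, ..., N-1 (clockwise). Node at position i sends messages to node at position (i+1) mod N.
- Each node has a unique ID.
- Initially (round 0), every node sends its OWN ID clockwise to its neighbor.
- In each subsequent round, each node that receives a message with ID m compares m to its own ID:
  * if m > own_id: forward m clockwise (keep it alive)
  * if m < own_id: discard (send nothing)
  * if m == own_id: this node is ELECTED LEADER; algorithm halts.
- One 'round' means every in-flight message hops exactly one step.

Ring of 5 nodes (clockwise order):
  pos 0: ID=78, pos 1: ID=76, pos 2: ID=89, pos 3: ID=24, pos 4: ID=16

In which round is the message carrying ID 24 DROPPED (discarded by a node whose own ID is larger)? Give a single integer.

Round 1: pos1(id76) recv 78: fwd; pos2(id89) recv 76: drop; pos3(id24) recv 89: fwd; pos4(id16) recv 24: fwd; pos0(id78) recv 16: drop
Round 2: pos2(id89) recv 78: drop; pos4(id16) recv 89: fwd; pos0(id78) recv 24: drop
Round 3: pos0(id78) recv 89: fwd
Round 4: pos1(id76) recv 89: fwd
Round 5: pos2(id89) recv 89: ELECTED
Message ID 24 originates at pos 3; dropped at pos 0 in round 2

Answer: 2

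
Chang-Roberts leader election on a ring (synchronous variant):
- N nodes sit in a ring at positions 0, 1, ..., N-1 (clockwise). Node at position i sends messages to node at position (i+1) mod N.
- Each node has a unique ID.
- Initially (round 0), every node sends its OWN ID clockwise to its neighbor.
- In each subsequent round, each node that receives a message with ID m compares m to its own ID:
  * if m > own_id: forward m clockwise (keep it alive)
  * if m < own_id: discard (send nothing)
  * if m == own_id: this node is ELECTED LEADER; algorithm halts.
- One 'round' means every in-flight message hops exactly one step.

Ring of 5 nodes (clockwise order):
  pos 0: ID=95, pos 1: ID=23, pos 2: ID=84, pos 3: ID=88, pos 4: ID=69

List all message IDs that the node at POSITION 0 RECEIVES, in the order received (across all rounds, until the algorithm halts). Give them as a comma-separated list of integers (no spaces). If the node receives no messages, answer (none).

Answer: 69,88,95

Derivation:
Round 1: pos1(id23) recv 95: fwd; pos2(id84) recv 23: drop; pos3(id88) recv 84: drop; pos4(id69) recv 88: fwd; pos0(id95) recv 69: drop
Round 2: pos2(id84) recv 95: fwd; pos0(id95) recv 88: drop
Round 3: pos3(id88) recv 95: fwd
Round 4: pos4(id69) recv 95: fwd
Round 5: pos0(id95) recv 95: ELECTED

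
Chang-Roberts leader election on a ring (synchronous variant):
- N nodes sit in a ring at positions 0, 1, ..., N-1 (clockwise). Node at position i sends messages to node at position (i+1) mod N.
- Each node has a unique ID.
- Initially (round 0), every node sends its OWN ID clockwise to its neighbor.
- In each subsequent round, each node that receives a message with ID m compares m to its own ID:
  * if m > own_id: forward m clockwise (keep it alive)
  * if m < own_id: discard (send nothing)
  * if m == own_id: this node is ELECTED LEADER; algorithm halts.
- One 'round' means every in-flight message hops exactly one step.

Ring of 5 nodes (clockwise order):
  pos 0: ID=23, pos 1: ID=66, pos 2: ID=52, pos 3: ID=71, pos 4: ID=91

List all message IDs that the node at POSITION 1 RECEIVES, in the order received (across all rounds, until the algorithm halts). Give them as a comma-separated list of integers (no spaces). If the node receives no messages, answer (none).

Round 1: pos1(id66) recv 23: drop; pos2(id52) recv 66: fwd; pos3(id71) recv 52: drop; pos4(id91) recv 71: drop; pos0(id23) recv 91: fwd
Round 2: pos3(id71) recv 66: drop; pos1(id66) recv 91: fwd
Round 3: pos2(id52) recv 91: fwd
Round 4: pos3(id71) recv 91: fwd
Round 5: pos4(id91) recv 91: ELECTED

Answer: 23,91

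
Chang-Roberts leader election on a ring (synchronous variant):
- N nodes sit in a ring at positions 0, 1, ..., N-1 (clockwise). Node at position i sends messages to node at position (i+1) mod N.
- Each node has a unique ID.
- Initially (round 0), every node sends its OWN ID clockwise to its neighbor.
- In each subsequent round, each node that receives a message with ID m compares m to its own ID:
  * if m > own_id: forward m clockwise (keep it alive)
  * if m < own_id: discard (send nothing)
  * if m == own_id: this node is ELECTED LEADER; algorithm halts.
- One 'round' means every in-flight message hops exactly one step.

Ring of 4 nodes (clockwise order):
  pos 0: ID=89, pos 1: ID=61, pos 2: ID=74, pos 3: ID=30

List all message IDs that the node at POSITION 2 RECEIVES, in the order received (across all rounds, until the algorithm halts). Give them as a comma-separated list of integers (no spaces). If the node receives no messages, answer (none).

Answer: 61,89

Derivation:
Round 1: pos1(id61) recv 89: fwd; pos2(id74) recv 61: drop; pos3(id30) recv 74: fwd; pos0(id89) recv 30: drop
Round 2: pos2(id74) recv 89: fwd; pos0(id89) recv 74: drop
Round 3: pos3(id30) recv 89: fwd
Round 4: pos0(id89) recv 89: ELECTED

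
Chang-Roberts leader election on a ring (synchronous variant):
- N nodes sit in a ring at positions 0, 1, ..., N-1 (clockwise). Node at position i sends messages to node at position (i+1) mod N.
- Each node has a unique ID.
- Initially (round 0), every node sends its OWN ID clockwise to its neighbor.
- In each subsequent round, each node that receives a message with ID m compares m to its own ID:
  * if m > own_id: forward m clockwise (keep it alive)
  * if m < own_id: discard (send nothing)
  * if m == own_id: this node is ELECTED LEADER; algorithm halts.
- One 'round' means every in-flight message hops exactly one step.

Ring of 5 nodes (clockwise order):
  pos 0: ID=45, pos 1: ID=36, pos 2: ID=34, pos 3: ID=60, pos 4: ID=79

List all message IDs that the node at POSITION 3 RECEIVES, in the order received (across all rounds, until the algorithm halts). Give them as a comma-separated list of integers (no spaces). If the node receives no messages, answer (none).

Round 1: pos1(id36) recv 45: fwd; pos2(id34) recv 36: fwd; pos3(id60) recv 34: drop; pos4(id79) recv 60: drop; pos0(id45) recv 79: fwd
Round 2: pos2(id34) recv 45: fwd; pos3(id60) recv 36: drop; pos1(id36) recv 79: fwd
Round 3: pos3(id60) recv 45: drop; pos2(id34) recv 79: fwd
Round 4: pos3(id60) recv 79: fwd
Round 5: pos4(id79) recv 79: ELECTED

Answer: 34,36,45,79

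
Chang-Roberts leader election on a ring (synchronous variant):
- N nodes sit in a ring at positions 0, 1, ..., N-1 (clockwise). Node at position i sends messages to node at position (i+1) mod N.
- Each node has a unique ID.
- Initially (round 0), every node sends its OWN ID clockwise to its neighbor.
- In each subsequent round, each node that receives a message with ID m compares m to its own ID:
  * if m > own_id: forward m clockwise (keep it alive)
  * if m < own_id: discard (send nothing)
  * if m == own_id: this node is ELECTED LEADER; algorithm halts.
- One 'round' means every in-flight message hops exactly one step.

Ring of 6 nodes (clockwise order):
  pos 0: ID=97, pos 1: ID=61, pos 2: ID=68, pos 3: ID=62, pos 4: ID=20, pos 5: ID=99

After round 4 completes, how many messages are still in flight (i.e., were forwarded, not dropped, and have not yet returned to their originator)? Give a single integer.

Round 1: pos1(id61) recv 97: fwd; pos2(id68) recv 61: drop; pos3(id62) recv 68: fwd; pos4(id20) recv 62: fwd; pos5(id99) recv 20: drop; pos0(id97) recv 99: fwd
Round 2: pos2(id68) recv 97: fwd; pos4(id20) recv 68: fwd; pos5(id99) recv 62: drop; pos1(id61) recv 99: fwd
Round 3: pos3(id62) recv 97: fwd; pos5(id99) recv 68: drop; pos2(id68) recv 99: fwd
Round 4: pos4(id20) recv 97: fwd; pos3(id62) recv 99: fwd
After round 4: 2 messages still in flight

Answer: 2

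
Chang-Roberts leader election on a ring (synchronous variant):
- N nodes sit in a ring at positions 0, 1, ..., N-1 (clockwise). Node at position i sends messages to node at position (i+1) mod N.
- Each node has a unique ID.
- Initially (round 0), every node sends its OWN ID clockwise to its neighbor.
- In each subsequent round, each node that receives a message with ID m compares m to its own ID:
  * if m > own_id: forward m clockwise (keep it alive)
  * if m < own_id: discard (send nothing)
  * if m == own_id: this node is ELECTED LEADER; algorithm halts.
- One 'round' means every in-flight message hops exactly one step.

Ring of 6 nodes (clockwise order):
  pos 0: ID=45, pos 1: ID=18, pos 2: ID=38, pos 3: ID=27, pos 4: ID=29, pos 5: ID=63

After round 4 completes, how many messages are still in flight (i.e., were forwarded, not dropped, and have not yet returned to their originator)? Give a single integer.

Round 1: pos1(id18) recv 45: fwd; pos2(id38) recv 18: drop; pos3(id27) recv 38: fwd; pos4(id29) recv 27: drop; pos5(id63) recv 29: drop; pos0(id45) recv 63: fwd
Round 2: pos2(id38) recv 45: fwd; pos4(id29) recv 38: fwd; pos1(id18) recv 63: fwd
Round 3: pos3(id27) recv 45: fwd; pos5(id63) recv 38: drop; pos2(id38) recv 63: fwd
Round 4: pos4(id29) recv 45: fwd; pos3(id27) recv 63: fwd
After round 4: 2 messages still in flight

Answer: 2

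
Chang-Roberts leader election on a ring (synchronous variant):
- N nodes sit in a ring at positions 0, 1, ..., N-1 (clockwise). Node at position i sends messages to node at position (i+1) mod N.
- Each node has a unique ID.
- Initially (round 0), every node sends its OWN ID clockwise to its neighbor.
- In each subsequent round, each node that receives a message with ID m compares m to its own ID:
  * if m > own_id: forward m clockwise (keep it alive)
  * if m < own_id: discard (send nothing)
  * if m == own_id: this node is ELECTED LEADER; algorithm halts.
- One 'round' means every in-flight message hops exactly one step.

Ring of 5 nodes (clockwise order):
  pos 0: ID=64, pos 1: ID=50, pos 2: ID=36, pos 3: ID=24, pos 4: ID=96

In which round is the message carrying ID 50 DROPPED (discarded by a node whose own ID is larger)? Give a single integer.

Answer: 3

Derivation:
Round 1: pos1(id50) recv 64: fwd; pos2(id36) recv 50: fwd; pos3(id24) recv 36: fwd; pos4(id96) recv 24: drop; pos0(id64) recv 96: fwd
Round 2: pos2(id36) recv 64: fwd; pos3(id24) recv 50: fwd; pos4(id96) recv 36: drop; pos1(id50) recv 96: fwd
Round 3: pos3(id24) recv 64: fwd; pos4(id96) recv 50: drop; pos2(id36) recv 96: fwd
Round 4: pos4(id96) recv 64: drop; pos3(id24) recv 96: fwd
Round 5: pos4(id96) recv 96: ELECTED
Message ID 50 originates at pos 1; dropped at pos 4 in round 3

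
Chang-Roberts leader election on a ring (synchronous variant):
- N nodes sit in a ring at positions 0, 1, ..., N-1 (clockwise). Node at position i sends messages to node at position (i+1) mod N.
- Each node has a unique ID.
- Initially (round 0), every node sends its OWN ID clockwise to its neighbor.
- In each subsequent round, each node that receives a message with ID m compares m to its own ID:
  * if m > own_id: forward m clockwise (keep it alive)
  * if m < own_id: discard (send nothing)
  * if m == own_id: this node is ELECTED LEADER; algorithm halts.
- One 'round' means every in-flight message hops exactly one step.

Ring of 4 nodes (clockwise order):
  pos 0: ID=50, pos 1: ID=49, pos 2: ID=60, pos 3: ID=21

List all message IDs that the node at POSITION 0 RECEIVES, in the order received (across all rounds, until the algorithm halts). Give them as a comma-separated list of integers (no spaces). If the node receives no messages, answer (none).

Round 1: pos1(id49) recv 50: fwd; pos2(id60) recv 49: drop; pos3(id21) recv 60: fwd; pos0(id50) recv 21: drop
Round 2: pos2(id60) recv 50: drop; pos0(id50) recv 60: fwd
Round 3: pos1(id49) recv 60: fwd
Round 4: pos2(id60) recv 60: ELECTED

Answer: 21,60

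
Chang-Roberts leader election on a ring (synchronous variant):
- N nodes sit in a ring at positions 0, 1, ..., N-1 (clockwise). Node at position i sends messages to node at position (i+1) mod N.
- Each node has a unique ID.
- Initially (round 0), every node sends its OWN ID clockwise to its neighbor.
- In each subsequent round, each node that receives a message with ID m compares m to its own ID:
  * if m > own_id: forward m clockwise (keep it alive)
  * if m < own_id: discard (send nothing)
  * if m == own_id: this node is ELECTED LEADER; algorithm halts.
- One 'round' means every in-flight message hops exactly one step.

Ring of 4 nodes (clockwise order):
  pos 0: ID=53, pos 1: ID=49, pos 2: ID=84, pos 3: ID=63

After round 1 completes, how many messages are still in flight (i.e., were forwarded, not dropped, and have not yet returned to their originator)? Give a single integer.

Answer: 3

Derivation:
Round 1: pos1(id49) recv 53: fwd; pos2(id84) recv 49: drop; pos3(id63) recv 84: fwd; pos0(id53) recv 63: fwd
After round 1: 3 messages still in flight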